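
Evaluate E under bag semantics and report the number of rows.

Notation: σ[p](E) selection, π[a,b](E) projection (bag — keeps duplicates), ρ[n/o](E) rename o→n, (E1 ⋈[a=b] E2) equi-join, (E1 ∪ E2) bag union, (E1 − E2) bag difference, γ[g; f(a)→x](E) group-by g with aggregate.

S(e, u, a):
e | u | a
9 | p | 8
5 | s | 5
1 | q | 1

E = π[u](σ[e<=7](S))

Stepwise |·|:
  S → 3
  σ[e<=7](S) → 2
  π[u](σ[e<=7](S)) → 2

|E| = 2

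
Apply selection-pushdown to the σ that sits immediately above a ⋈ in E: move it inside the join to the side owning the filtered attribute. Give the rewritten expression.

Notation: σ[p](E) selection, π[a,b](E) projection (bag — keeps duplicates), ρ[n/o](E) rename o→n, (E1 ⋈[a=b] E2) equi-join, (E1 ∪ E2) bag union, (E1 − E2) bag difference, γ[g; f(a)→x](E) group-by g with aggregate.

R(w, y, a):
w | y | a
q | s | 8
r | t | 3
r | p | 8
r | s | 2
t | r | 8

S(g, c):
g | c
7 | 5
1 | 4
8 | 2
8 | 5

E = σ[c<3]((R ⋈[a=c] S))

σ filters on c, owned by the right side.
E' = (R ⋈[a=c] σ[c<3](S))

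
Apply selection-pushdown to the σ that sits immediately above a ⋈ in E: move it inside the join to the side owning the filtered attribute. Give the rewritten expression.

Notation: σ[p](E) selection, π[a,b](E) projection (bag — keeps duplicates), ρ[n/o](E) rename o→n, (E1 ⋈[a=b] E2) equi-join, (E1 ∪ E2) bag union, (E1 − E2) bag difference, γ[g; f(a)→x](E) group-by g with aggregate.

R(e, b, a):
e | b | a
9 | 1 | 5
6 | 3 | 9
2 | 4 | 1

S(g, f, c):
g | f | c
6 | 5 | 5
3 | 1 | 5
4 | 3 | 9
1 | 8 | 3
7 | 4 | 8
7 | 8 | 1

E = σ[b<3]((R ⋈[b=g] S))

σ filters on b, owned by the left side.
E' = (σ[b<3](R) ⋈[b=g] S)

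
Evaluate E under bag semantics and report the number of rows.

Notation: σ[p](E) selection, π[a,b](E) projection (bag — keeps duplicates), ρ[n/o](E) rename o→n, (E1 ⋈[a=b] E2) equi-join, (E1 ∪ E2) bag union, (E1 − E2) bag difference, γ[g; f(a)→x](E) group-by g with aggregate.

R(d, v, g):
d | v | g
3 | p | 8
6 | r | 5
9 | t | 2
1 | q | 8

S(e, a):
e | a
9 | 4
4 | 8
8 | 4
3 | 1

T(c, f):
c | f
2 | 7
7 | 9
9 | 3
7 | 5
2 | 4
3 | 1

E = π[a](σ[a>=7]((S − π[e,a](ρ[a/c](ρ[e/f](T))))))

Row counts bottom-up:
  S → 4
  T → 6
  ρ[e/f](T) → 6
  ρ[a/c](ρ[e/f](T)) → 6
  π[e,a](ρ[a/c](ρ[e/f](T))) → 6
  (S − π[e,a](ρ[a/c](ρ[e/f](T)))) → 4
  σ[a>=7]((S − π[e,a](ρ[a/c](ρ[e/f](T))))) → 1
  π[a](σ[a>=7]((S − π[e,a](ρ[a/c](ρ[e/f](T)))))) → 1

|E| = 1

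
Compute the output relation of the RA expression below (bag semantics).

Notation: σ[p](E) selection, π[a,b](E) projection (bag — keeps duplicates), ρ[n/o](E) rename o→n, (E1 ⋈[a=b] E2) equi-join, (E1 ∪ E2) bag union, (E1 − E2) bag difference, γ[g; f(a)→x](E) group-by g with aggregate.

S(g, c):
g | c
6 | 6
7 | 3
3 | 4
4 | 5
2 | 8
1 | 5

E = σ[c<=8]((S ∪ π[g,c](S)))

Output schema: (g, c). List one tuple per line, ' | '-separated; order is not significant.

Row counts bottom-up:
  S → 6
  S → 6
  π[g,c](S) → 6
  (S ∪ π[g,c](S)) → 12
  σ[c<=8]((S ∪ π[g,c](S))) → 12

== RESULT ==
g | c
1 | 5
1 | 5
2 | 8
2 | 8
3 | 4
3 | 4
4 | 5
4 | 5
6 | 6
6 | 6
7 | 3
7 | 3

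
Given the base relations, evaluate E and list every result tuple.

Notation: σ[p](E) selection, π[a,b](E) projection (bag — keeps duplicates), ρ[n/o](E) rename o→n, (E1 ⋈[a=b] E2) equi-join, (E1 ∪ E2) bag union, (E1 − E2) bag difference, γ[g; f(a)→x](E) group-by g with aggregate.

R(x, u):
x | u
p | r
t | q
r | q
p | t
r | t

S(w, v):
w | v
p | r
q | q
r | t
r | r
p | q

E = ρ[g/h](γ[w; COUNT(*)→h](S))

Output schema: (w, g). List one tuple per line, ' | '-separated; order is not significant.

Per-node cardinality:
  S → 5
  γ[w; COUNT(*)→h](S) → 3
  ρ[g/h](γ[w; COUNT(*)→h](S)) → 3

== RESULT ==
w | g
p | 2
q | 1
r | 2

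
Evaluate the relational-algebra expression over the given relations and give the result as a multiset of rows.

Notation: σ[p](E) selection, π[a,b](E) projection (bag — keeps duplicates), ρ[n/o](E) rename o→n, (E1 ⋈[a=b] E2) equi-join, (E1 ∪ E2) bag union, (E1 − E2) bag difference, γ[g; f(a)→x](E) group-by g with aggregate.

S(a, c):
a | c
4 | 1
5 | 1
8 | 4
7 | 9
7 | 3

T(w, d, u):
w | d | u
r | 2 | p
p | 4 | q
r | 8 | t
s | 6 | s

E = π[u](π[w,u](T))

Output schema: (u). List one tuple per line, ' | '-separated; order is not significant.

Per-node cardinality:
  T → 4
  π[w,u](T) → 4
  π[u](π[w,u](T)) → 4

== RESULT ==
u
p
q
s
t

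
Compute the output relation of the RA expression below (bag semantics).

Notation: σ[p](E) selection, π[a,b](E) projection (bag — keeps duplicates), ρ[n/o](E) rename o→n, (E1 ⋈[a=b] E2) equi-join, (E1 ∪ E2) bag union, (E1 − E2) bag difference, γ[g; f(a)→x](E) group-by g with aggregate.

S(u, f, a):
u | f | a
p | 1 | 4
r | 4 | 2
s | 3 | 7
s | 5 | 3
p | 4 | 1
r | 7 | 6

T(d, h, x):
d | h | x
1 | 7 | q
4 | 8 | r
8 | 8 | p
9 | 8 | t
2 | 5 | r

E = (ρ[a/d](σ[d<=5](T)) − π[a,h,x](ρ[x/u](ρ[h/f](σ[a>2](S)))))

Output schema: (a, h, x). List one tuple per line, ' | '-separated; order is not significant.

Subexpression sizes:
  T → 5
  σ[d<=5](T) → 3
  ρ[a/d](σ[d<=5](T)) → 3
  S → 6
  σ[a>2](S) → 4
  ρ[h/f](σ[a>2](S)) → 4
  ρ[x/u](ρ[h/f](σ[a>2](S))) → 4
  π[a,h,x](ρ[x/u](ρ[h/f](σ[a>2](S)))) → 4
  (ρ[a/d](σ[d<=5](T)) − π[a,h,x](ρ[x/u](ρ[h/f](σ[a>2](S))))) → 3

== RESULT ==
a | h | x
1 | 7 | q
2 | 5 | r
4 | 8 | r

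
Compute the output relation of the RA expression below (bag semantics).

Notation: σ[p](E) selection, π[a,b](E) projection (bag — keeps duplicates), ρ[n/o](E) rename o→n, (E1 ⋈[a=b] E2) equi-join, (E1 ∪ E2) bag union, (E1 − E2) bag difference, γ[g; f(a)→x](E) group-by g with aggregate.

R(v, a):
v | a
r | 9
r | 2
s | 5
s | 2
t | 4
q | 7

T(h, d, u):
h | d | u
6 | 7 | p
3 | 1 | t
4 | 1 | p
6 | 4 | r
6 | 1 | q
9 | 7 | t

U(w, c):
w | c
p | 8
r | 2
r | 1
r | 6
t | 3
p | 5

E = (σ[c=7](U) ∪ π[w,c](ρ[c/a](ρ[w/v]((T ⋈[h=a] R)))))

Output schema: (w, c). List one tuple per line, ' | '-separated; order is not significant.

Subexpression sizes:
  U → 6
  σ[c=7](U) → 0
  T → 6
  R → 6
  (T ⋈[h=a] R) → 2
  ρ[w/v]((T ⋈[h=a] R)) → 2
  ρ[c/a](ρ[w/v]((T ⋈[h=a] R))) → 2
  π[w,c](ρ[c/a](ρ[w/v]((T ⋈[h=a] R)))) → 2
  (σ[c=7](U) ∪ π[w,c](ρ[c/a](ρ[w/v]((T ⋈[h=a] R))))) → 2

== RESULT ==
w | c
r | 9
t | 4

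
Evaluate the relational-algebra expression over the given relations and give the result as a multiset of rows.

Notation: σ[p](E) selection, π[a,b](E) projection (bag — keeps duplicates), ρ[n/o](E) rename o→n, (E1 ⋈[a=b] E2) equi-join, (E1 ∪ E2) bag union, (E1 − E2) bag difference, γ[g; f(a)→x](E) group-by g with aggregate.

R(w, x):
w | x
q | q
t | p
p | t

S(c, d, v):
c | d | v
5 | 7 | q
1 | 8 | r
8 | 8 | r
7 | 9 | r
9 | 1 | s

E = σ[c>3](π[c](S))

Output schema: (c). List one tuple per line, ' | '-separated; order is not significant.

Subexpression sizes:
  S → 5
  π[c](S) → 5
  σ[c>3](π[c](S)) → 4

== RESULT ==
c
5
7
8
9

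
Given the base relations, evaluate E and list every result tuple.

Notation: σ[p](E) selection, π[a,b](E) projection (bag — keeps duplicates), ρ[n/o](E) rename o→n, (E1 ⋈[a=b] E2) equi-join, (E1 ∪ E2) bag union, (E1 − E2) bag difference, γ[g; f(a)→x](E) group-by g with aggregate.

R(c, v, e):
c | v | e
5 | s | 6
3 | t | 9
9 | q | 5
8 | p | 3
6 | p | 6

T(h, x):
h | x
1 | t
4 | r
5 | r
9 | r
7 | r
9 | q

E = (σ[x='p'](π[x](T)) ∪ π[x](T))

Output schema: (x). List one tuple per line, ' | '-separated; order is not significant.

Stepwise |·|:
  T → 6
  π[x](T) → 6
  σ[x='p'](π[x](T)) → 0
  T → 6
  π[x](T) → 6
  (σ[x='p'](π[x](T)) ∪ π[x](T)) → 6

== RESULT ==
x
q
r
r
r
r
t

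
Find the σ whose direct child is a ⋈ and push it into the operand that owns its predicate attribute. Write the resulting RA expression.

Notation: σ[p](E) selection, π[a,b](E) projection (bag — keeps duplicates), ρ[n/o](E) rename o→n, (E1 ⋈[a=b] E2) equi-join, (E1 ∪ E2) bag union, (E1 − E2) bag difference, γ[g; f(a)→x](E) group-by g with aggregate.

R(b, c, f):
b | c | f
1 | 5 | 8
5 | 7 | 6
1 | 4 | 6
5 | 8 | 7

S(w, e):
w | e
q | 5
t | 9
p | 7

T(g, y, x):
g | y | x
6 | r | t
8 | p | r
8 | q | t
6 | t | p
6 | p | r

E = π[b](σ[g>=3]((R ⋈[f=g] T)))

σ filters on g, owned by the right side.
E' = π[b]((R ⋈[f=g] σ[g>=3](T)))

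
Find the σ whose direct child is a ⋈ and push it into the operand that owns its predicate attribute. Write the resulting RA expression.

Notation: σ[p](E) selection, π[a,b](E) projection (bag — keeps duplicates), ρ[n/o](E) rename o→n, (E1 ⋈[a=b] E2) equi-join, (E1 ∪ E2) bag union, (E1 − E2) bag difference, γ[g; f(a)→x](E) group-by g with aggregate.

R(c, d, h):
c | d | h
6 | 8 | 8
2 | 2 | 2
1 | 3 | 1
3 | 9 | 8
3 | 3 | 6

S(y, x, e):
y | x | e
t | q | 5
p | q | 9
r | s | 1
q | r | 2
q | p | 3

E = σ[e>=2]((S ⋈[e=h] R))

σ filters on e, owned by the left side.
E' = (σ[e>=2](S) ⋈[e=h] R)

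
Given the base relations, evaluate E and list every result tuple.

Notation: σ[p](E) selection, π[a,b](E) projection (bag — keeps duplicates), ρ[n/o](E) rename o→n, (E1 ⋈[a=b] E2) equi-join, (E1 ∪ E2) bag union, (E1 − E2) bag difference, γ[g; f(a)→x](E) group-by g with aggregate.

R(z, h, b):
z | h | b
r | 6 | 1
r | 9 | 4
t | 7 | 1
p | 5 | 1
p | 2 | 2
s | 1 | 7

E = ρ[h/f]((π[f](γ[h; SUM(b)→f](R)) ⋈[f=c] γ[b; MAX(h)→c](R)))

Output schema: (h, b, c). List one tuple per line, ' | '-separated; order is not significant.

Subexpression sizes:
  R → 6
  γ[h; SUM(b)→f](R) → 6
  π[f](γ[h; SUM(b)→f](R)) → 6
  R → 6
  γ[b; MAX(h)→c](R) → 4
  (π[f](γ[h; SUM(b)→f](R)) ⋈[f=c] γ[b; MAX(h)→c](R)) → 5
  ρ[h/f]((π[f](γ[h; SUM(b)→f](R)) ⋈[f=c] γ[b; MAX(h)→c](R))) → 5

== RESULT ==
h | b | c
1 | 7 | 1
1 | 7 | 1
1 | 7 | 1
2 | 2 | 2
7 | 1 | 7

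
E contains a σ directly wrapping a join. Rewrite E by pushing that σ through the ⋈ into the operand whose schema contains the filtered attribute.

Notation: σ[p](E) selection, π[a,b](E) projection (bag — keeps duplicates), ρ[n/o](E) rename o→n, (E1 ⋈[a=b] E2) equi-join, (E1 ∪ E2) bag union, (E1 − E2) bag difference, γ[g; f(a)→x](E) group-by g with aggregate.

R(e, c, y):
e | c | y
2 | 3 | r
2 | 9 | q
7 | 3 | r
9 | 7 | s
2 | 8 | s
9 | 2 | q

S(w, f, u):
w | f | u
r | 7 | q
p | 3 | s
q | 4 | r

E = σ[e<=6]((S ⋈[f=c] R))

σ filters on e, owned by the right side.
E' = (S ⋈[f=c] σ[e<=6](R))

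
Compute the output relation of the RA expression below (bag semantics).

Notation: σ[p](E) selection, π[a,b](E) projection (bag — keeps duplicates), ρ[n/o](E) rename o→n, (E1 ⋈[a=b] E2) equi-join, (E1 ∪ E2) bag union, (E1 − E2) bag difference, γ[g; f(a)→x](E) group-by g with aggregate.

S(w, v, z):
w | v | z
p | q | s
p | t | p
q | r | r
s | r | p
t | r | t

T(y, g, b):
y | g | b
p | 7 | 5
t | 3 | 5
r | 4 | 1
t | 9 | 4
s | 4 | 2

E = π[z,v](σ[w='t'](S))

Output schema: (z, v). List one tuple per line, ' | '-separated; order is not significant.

Stepwise |·|:
  S → 5
  σ[w='t'](S) → 1
  π[z,v](σ[w='t'](S)) → 1

== RESULT ==
z | v
t | r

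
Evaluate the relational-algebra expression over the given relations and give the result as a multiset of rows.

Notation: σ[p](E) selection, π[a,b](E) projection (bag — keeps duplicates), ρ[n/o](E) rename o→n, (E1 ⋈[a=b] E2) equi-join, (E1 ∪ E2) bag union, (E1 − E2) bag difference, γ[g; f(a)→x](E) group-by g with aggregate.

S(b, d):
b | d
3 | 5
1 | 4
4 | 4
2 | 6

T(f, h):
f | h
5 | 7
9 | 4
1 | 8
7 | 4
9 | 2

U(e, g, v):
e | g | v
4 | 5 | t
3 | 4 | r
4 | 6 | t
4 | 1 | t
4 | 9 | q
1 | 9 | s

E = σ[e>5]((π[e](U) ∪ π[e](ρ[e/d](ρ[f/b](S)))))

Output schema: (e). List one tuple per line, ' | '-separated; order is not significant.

Stepwise |·|:
  U → 6
  π[e](U) → 6
  S → 4
  ρ[f/b](S) → 4
  ρ[e/d](ρ[f/b](S)) → 4
  π[e](ρ[e/d](ρ[f/b](S))) → 4
  (π[e](U) ∪ π[e](ρ[e/d](ρ[f/b](S)))) → 10
  σ[e>5]((π[e](U) ∪ π[e](ρ[e/d](ρ[f/b](S))))) → 1

== RESULT ==
e
6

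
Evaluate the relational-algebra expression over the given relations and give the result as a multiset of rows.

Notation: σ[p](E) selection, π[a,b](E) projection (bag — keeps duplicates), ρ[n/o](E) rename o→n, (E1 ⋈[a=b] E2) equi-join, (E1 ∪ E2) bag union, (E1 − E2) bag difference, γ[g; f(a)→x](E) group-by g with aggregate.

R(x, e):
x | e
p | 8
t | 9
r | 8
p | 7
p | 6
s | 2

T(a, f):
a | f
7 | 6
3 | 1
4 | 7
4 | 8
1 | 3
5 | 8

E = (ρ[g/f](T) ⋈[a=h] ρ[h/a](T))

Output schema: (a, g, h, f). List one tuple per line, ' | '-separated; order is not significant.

Row counts bottom-up:
  T → 6
  ρ[g/f](T) → 6
  T → 6
  ρ[h/a](T) → 6
  (ρ[g/f](T) ⋈[a=h] ρ[h/a](T)) → 8

== RESULT ==
a | g | h | f
1 | 3 | 1 | 3
3 | 1 | 3 | 1
4 | 7 | 4 | 7
4 | 7 | 4 | 8
4 | 8 | 4 | 7
4 | 8 | 4 | 8
5 | 8 | 5 | 8
7 | 6 | 7 | 6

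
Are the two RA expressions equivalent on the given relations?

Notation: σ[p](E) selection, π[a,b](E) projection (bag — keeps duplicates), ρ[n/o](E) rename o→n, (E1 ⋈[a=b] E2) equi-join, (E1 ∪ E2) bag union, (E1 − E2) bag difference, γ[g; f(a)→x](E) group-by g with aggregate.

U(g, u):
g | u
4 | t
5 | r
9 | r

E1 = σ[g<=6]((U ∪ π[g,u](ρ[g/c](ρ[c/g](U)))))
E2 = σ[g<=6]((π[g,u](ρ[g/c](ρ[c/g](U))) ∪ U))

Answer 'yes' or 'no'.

E1 stepwise |·|:
  U → 3
  U → 3
  ρ[c/g](U) → 3
  ρ[g/c](ρ[c/g](U)) → 3
  π[g,u](ρ[g/c](ρ[c/g](U))) → 3
  (U ∪ π[g,u](ρ[g/c](ρ[c/g](U)))) → 6
  σ[g<=6]((U ∪ π[g,u](ρ[g/c](ρ[c/g](U))))) → 4
E2 stepwise |·|:
  U → 3
  ρ[c/g](U) → 3
  ρ[g/c](ρ[c/g](U)) → 3
  π[g,u](ρ[g/c](ρ[c/g](U))) → 3
  U → 3
  (π[g,u](ρ[g/c](ρ[c/g](U))) ∪ U) → 6
  σ[g<=6]((π[g,u](ρ[g/c](ρ[c/g](U))) ∪ U)) → 4

E1 and E2 produce the same multiset:
g | u
4 | t
4 | t
5 | r
5 | r

yes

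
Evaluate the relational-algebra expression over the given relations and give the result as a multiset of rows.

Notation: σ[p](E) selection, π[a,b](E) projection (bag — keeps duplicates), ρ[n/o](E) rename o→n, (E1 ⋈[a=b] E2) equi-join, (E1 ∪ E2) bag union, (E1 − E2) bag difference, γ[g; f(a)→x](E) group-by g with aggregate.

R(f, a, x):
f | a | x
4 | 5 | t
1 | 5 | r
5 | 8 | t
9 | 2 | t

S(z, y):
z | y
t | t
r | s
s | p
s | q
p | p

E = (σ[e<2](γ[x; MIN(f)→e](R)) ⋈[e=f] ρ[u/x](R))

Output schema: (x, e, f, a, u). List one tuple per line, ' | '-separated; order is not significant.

Per-node cardinality:
  R → 4
  γ[x; MIN(f)→e](R) → 2
  σ[e<2](γ[x; MIN(f)→e](R)) → 1
  R → 4
  ρ[u/x](R) → 4
  (σ[e<2](γ[x; MIN(f)→e](R)) ⋈[e=f] ρ[u/x](R)) → 1

== RESULT ==
x | e | f | a | u
r | 1 | 1 | 5 | r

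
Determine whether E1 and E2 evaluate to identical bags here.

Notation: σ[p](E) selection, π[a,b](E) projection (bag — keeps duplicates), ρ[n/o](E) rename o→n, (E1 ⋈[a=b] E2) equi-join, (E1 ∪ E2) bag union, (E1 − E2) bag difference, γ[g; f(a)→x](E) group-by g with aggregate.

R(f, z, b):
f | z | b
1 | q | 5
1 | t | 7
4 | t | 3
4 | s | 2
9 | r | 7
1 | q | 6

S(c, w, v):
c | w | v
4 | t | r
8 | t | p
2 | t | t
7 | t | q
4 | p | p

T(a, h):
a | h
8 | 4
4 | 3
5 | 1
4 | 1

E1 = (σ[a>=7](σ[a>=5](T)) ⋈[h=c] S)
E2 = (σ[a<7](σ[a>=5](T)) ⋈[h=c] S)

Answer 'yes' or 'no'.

E1 per-node cardinality:
  T → 4
  σ[a>=5](T) → 2
  σ[a>=7](σ[a>=5](T)) → 1
  S → 5
  (σ[a>=7](σ[a>=5](T)) ⋈[h=c] S) → 2
E2 per-node cardinality:
  T → 4
  σ[a>=5](T) → 2
  σ[a<7](σ[a>=5](T)) → 1
  S → 5
  (σ[a<7](σ[a>=5](T)) ⋈[h=c] S) → 0

E1 result:
a | h | c | w | v
8 | 4 | 4 | p | p
8 | 4 | 4 | t | r
E2 result:
a | h | c | w | v
(0 rows)
Witness: (8, 4, 4, 't', 'r') appears 1× in E1 but 0× in E2.

no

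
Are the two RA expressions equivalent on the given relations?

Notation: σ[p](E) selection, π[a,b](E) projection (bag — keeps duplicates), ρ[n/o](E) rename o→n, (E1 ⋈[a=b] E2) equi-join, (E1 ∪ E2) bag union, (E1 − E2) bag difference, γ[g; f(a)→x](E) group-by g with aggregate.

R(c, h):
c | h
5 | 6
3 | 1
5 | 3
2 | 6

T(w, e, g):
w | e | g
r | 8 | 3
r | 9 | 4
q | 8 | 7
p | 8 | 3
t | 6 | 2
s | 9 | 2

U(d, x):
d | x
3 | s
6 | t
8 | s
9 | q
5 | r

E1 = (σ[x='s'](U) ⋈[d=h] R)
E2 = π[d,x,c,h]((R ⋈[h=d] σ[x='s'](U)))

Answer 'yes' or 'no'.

E1 row counts bottom-up:
  U → 5
  σ[x='s'](U) → 2
  R → 4
  (σ[x='s'](U) ⋈[d=h] R) → 1
E2 row counts bottom-up:
  R → 4
  U → 5
  σ[x='s'](U) → 2
  (R ⋈[h=d] σ[x='s'](U)) → 1
  π[d,x,c,h]((R ⋈[h=d] σ[x='s'](U))) → 1

E1 and E2 produce the same multiset:
d | x | c | h
3 | s | 5 | 3

yes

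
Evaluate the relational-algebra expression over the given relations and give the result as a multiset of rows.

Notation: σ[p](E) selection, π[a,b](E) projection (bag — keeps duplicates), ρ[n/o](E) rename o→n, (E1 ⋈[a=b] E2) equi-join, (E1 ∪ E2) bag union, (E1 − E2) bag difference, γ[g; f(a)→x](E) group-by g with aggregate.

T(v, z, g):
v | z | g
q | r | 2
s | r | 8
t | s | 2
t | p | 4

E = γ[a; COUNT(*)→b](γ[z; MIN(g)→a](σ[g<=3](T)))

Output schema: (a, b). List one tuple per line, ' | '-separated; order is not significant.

Per-node cardinality:
  T → 4
  σ[g<=3](T) → 2
  γ[z; MIN(g)→a](σ[g<=3](T)) → 2
  γ[a; COUNT(*)→b](γ[z; MIN(g)→a](σ[g<=3](T))) → 1

== RESULT ==
a | b
2 | 2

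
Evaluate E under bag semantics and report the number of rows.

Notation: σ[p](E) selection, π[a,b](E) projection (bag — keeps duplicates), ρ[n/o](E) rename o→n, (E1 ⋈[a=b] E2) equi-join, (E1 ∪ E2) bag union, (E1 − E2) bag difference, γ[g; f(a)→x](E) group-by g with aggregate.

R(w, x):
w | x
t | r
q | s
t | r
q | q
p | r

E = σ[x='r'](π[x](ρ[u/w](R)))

Subexpression sizes:
  R → 5
  ρ[u/w](R) → 5
  π[x](ρ[u/w](R)) → 5
  σ[x='r'](π[x](ρ[u/w](R))) → 3

|E| = 3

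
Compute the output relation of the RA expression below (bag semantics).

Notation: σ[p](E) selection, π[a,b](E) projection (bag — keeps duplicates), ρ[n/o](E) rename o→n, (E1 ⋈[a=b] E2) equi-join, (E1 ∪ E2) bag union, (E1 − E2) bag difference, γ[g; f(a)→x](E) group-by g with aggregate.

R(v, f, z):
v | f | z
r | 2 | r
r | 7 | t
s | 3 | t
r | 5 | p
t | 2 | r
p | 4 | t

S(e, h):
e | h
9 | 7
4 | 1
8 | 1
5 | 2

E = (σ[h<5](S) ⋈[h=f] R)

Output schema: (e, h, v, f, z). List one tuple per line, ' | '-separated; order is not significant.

Stepwise |·|:
  S → 4
  σ[h<5](S) → 3
  R → 6
  (σ[h<5](S) ⋈[h=f] R) → 2

== RESULT ==
e | h | v | f | z
5 | 2 | r | 2 | r
5 | 2 | t | 2 | r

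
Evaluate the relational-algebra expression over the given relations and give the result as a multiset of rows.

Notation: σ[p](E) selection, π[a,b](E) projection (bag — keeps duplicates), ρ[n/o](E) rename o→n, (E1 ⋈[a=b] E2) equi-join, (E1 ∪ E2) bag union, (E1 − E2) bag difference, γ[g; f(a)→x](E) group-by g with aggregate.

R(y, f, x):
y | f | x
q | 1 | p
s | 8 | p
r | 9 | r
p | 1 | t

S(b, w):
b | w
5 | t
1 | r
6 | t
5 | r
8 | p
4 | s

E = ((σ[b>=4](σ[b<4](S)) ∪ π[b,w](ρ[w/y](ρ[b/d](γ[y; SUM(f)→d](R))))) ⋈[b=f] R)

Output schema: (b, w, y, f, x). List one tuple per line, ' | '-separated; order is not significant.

Row counts bottom-up:
  S → 6
  σ[b<4](S) → 1
  σ[b>=4](σ[b<4](S)) → 0
  R → 4
  γ[y; SUM(f)→d](R) → 4
  ρ[b/d](γ[y; SUM(f)→d](R)) → 4
  ρ[w/y](ρ[b/d](γ[y; SUM(f)→d](R))) → 4
  π[b,w](ρ[w/y](ρ[b/d](γ[y; SUM(f)→d](R)))) → 4
  (σ[b>=4](σ[b<4](S)) ∪ π[b,w](ρ[w/y](ρ[b/d](γ[y; SUM(f)→d](R))))) → 4
  R → 4
  ((σ[b>=4](σ[b<4](S)) ∪ π[b,w](ρ[w/y](ρ[b/d](γ[y; SUM(f)→d](R))))) ⋈[b=f] R) → 6

== RESULT ==
b | w | y | f | x
1 | p | p | 1 | t
1 | p | q | 1 | p
1 | q | p | 1 | t
1 | q | q | 1 | p
8 | s | s | 8 | p
9 | r | r | 9 | r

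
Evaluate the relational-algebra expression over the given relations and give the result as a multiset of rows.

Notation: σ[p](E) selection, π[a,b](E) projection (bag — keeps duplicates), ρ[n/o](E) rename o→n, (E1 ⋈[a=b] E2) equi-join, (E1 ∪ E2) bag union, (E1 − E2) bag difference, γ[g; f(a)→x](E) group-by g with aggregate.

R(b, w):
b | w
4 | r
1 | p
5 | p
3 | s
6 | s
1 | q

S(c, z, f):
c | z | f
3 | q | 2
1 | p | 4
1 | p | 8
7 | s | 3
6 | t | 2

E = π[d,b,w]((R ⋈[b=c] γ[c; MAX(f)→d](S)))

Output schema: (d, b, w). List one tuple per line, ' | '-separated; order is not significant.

Stepwise |·|:
  R → 6
  S → 5
  γ[c; MAX(f)→d](S) → 4
  (R ⋈[b=c] γ[c; MAX(f)→d](S)) → 4
  π[d,b,w]((R ⋈[b=c] γ[c; MAX(f)→d](S))) → 4

== RESULT ==
d | b | w
2 | 3 | s
2 | 6 | s
8 | 1 | p
8 | 1 | q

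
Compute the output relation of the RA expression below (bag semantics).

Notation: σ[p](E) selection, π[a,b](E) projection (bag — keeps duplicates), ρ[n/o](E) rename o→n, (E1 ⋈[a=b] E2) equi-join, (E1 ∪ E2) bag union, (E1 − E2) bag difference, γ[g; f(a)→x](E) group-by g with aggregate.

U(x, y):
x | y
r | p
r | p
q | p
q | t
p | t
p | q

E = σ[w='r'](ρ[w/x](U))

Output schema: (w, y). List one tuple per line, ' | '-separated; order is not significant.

Subexpression sizes:
  U → 6
  ρ[w/x](U) → 6
  σ[w='r'](ρ[w/x](U)) → 2

== RESULT ==
w | y
r | p
r | p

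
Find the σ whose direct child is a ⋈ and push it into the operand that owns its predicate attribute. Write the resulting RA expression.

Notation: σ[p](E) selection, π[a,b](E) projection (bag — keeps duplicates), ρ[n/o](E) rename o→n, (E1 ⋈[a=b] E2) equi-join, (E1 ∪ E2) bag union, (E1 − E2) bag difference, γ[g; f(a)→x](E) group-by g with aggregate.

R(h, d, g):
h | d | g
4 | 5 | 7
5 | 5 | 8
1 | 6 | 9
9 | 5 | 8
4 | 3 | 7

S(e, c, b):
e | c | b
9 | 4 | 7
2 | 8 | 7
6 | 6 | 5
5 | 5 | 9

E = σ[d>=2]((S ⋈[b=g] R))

σ filters on d, owned by the right side.
E' = (S ⋈[b=g] σ[d>=2](R))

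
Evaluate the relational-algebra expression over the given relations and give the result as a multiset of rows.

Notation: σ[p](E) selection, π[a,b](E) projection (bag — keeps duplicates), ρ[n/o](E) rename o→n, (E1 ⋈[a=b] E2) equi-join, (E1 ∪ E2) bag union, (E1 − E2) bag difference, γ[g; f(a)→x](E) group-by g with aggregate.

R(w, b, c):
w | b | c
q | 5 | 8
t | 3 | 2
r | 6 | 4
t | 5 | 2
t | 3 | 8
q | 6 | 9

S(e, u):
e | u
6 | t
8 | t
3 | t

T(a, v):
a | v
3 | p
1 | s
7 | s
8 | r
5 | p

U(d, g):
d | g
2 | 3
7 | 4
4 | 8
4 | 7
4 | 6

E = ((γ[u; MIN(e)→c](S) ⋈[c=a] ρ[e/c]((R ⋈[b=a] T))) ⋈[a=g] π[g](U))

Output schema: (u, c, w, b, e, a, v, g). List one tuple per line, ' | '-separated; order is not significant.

Subexpression sizes:
  S → 3
  γ[u; MIN(e)→c](S) → 1
  R → 6
  T → 5
  (R ⋈[b=a] T) → 4
  ρ[e/c]((R ⋈[b=a] T)) → 4
  (γ[u; MIN(e)→c](S) ⋈[c=a] ρ[e/c]((R ⋈[b=a] T))) → 2
  U → 5
  π[g](U) → 5
  ((γ[u; MIN(e)→c](S) ⋈[c=a] ρ[e/c]((R ⋈[b=a] T))) ⋈[a=g] π[g](U)) → 2

== RESULT ==
u | c | w | b | e | a | v | g
t | 3 | t | 3 | 2 | 3 | p | 3
t | 3 | t | 3 | 8 | 3 | p | 3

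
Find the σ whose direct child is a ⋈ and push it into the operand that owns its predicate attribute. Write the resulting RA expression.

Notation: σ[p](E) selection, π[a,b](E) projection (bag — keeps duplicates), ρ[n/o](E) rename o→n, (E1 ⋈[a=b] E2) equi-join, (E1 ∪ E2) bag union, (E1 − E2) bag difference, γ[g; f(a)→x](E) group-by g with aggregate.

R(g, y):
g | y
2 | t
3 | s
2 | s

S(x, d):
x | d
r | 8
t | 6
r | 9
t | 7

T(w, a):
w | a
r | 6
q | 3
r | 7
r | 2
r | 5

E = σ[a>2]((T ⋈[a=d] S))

σ filters on a, owned by the left side.
E' = (σ[a>2](T) ⋈[a=d] S)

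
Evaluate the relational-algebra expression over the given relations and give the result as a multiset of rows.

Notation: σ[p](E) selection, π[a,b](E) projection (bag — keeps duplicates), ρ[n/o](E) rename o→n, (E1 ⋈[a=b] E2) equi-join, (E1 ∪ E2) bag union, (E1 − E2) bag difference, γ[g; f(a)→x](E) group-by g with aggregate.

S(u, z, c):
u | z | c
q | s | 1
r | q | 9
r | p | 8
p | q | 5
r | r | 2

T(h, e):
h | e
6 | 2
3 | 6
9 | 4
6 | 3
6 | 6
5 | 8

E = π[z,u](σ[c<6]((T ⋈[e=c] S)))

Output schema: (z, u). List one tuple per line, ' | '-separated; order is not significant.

Row counts bottom-up:
  T → 6
  S → 5
  (T ⋈[e=c] S) → 2
  σ[c<6]((T ⋈[e=c] S)) → 1
  π[z,u](σ[c<6]((T ⋈[e=c] S))) → 1

== RESULT ==
z | u
r | r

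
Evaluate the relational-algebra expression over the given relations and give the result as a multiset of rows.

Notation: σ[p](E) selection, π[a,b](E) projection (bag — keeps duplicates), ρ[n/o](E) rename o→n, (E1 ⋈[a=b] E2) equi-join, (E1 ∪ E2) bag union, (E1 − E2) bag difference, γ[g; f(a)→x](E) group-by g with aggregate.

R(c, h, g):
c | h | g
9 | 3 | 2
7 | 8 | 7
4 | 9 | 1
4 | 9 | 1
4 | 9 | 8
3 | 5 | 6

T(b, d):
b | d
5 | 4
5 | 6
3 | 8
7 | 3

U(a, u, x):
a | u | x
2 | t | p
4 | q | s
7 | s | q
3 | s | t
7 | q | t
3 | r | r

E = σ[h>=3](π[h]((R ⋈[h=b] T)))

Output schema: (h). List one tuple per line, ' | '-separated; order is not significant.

Per-node cardinality:
  R → 6
  T → 4
  (R ⋈[h=b] T) → 3
  π[h]((R ⋈[h=b] T)) → 3
  σ[h>=3](π[h]((R ⋈[h=b] T))) → 3

== RESULT ==
h
3
5
5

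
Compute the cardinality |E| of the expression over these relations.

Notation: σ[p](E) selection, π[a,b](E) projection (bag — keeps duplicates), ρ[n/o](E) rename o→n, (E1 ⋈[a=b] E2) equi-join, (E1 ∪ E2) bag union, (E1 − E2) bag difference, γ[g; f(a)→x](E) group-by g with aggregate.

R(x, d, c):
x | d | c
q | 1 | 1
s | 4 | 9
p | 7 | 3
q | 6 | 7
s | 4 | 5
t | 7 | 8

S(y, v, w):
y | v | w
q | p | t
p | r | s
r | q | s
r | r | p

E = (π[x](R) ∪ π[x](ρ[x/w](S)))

Row counts bottom-up:
  R → 6
  π[x](R) → 6
  S → 4
  ρ[x/w](S) → 4
  π[x](ρ[x/w](S)) → 4
  (π[x](R) ∪ π[x](ρ[x/w](S))) → 10

|E| = 10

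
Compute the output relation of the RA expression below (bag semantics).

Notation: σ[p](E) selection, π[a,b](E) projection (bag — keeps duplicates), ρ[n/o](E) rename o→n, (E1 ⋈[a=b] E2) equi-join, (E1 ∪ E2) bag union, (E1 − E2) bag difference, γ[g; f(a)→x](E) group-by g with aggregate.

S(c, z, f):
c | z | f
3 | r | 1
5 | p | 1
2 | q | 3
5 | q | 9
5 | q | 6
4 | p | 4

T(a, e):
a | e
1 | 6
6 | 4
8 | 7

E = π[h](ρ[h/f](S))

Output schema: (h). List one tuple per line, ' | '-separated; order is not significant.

Per-node cardinality:
  S → 6
  ρ[h/f](S) → 6
  π[h](ρ[h/f](S)) → 6

== RESULT ==
h
1
1
3
4
6
9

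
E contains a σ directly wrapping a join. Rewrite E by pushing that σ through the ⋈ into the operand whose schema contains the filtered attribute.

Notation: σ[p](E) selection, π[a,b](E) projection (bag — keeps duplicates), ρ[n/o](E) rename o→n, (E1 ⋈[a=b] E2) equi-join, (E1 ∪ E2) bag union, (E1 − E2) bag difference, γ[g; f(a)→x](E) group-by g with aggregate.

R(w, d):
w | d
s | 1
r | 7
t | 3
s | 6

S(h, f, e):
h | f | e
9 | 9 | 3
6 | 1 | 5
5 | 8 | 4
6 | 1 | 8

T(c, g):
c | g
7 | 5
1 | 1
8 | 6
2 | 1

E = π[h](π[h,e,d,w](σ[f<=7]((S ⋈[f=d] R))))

σ filters on f, owned by the left side.
E' = π[h](π[h,e,d,w]((σ[f<=7](S) ⋈[f=d] R)))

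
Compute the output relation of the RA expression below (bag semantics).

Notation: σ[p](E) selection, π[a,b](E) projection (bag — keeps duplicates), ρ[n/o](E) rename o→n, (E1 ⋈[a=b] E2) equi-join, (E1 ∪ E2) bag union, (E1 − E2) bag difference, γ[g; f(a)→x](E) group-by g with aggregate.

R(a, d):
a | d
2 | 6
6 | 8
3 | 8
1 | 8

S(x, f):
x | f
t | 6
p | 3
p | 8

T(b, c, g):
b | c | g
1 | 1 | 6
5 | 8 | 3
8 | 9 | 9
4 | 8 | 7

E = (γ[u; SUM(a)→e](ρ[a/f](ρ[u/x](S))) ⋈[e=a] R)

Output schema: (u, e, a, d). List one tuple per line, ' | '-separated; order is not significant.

Subexpression sizes:
  S → 3
  ρ[u/x](S) → 3
  ρ[a/f](ρ[u/x](S)) → 3
  γ[u; SUM(a)→e](ρ[a/f](ρ[u/x](S))) → 2
  R → 4
  (γ[u; SUM(a)→e](ρ[a/f](ρ[u/x](S))) ⋈[e=a] R) → 1

== RESULT ==
u | e | a | d
t | 6 | 6 | 8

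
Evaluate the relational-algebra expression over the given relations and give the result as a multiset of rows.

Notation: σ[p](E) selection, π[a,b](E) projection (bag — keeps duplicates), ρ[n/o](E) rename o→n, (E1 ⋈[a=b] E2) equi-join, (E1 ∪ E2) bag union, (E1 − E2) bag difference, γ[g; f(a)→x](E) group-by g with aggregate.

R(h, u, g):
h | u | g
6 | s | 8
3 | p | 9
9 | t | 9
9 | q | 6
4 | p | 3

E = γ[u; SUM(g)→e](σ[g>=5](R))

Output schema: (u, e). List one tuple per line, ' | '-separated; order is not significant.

Stepwise |·|:
  R → 5
  σ[g>=5](R) → 4
  γ[u; SUM(g)→e](σ[g>=5](R)) → 4

== RESULT ==
u | e
p | 9
q | 6
s | 8
t | 9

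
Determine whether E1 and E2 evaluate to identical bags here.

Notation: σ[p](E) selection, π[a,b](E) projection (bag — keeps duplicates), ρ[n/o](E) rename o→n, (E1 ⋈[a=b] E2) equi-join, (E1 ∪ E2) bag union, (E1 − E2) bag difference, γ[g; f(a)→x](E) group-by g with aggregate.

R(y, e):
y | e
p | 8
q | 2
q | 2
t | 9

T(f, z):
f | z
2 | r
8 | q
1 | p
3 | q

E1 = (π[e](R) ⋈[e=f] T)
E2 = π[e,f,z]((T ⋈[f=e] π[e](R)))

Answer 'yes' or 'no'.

E1 subexpression sizes:
  R → 4
  π[e](R) → 4
  T → 4
  (π[e](R) ⋈[e=f] T) → 3
E2 subexpression sizes:
  T → 4
  R → 4
  π[e](R) → 4
  (T ⋈[f=e] π[e](R)) → 3
  π[e,f,z]((T ⋈[f=e] π[e](R))) → 3

E1 and E2 produce the same multiset:
e | f | z
2 | 2 | r
2 | 2 | r
8 | 8 | q

yes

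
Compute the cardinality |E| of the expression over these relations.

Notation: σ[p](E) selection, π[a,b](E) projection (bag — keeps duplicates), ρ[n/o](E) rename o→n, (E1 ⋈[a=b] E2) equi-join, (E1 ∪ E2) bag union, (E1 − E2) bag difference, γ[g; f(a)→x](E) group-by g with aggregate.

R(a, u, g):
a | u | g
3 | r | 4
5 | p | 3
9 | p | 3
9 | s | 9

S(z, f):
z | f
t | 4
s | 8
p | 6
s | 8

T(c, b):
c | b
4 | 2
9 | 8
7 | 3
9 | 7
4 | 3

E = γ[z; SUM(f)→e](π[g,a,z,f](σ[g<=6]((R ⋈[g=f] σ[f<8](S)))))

Stepwise |·|:
  R → 4
  S → 4
  σ[f<8](S) → 2
  (R ⋈[g=f] σ[f<8](S)) → 1
  σ[g<=6]((R ⋈[g=f] σ[f<8](S))) → 1
  π[g,a,z,f](σ[g<=6]((R ⋈[g=f] σ[f<8](S)))) → 1
  γ[z; SUM(f)→e](π[g,a,z,f](σ[g<=6]((R ⋈[g=f] σ[f<8](S))))) → 1

|E| = 1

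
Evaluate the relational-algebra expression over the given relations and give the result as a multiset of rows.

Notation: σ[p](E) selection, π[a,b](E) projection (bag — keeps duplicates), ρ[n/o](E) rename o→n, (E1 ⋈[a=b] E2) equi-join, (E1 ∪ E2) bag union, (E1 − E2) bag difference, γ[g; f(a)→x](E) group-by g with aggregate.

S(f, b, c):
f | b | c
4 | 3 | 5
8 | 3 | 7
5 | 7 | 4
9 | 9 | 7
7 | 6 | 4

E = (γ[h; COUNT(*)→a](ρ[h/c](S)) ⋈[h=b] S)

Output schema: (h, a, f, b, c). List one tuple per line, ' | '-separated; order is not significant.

Stepwise |·|:
  S → 5
  ρ[h/c](S) → 5
  γ[h; COUNT(*)→a](ρ[h/c](S)) → 3
  S → 5
  (γ[h; COUNT(*)→a](ρ[h/c](S)) ⋈[h=b] S) → 1

== RESULT ==
h | a | f | b | c
7 | 2 | 5 | 7 | 4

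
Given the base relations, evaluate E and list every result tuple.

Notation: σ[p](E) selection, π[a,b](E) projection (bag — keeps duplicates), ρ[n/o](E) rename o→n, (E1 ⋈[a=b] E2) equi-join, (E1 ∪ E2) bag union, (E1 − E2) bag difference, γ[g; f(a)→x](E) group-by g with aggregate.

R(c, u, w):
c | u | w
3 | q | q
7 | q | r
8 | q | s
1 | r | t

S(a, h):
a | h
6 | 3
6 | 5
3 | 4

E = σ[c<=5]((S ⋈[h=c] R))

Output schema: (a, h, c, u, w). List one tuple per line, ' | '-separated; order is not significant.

Subexpression sizes:
  S → 3
  R → 4
  (S ⋈[h=c] R) → 1
  σ[c<=5]((S ⋈[h=c] R)) → 1

== RESULT ==
a | h | c | u | w
6 | 3 | 3 | q | q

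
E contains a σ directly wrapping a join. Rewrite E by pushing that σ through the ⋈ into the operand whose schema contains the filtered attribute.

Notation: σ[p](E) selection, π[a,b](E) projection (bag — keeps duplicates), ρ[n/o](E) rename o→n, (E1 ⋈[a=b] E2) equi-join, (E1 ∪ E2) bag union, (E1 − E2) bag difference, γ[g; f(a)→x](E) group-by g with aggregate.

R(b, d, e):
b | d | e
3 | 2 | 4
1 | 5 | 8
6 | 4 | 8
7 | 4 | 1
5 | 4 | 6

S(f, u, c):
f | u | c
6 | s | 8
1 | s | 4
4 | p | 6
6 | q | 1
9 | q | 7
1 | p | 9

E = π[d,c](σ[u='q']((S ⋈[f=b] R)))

σ filters on u, owned by the left side.
E' = π[d,c]((σ[u='q'](S) ⋈[f=b] R))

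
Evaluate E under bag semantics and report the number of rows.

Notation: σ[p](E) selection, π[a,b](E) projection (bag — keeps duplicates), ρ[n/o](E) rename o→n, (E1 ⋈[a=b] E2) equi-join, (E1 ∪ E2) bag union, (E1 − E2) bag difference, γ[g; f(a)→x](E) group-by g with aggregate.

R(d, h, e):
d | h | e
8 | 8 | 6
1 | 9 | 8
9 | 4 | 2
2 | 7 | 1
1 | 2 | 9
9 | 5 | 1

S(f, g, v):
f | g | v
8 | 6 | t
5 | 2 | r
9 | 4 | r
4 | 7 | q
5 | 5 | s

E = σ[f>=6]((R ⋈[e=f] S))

Stepwise |·|:
  R → 6
  S → 5
  (R ⋈[e=f] S) → 2
  σ[f>=6]((R ⋈[e=f] S)) → 2

|E| = 2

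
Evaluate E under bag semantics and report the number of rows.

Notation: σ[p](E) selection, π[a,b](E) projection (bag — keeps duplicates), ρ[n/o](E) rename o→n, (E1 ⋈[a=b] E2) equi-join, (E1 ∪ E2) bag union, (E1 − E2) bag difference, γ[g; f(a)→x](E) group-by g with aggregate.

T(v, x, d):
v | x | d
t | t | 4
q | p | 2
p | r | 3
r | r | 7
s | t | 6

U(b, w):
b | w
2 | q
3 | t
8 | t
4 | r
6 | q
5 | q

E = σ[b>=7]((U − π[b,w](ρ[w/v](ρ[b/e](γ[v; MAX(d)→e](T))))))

Per-node cardinality:
  U → 6
  T → 5
  γ[v; MAX(d)→e](T) → 5
  ρ[b/e](γ[v; MAX(d)→e](T)) → 5
  ρ[w/v](ρ[b/e](γ[v; MAX(d)→e](T))) → 5
  π[b,w](ρ[w/v](ρ[b/e](γ[v; MAX(d)→e](T)))) → 5
  (U − π[b,w](ρ[w/v](ρ[b/e](γ[v; MAX(d)→e](T))))) → 5
  σ[b>=7]((U − π[b,w](ρ[w/v](ρ[b/e](γ[v; MAX(d)→e](T)))))) → 1

|E| = 1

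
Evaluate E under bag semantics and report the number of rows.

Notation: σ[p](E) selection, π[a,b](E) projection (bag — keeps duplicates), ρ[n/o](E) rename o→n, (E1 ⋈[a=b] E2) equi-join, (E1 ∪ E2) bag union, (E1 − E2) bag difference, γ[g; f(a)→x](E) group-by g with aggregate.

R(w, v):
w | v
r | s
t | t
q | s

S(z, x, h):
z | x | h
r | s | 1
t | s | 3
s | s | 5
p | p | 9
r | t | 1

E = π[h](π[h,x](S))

Stepwise |·|:
  S → 5
  π[h,x](S) → 5
  π[h](π[h,x](S)) → 5

|E| = 5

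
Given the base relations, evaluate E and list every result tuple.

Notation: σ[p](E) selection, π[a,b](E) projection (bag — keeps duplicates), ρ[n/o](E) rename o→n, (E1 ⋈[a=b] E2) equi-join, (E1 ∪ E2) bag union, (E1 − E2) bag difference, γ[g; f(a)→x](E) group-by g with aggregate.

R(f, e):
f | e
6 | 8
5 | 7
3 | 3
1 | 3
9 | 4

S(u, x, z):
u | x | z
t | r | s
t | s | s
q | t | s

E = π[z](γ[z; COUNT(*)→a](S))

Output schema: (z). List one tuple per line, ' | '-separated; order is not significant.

Per-node cardinality:
  S → 3
  γ[z; COUNT(*)→a](S) → 1
  π[z](γ[z; COUNT(*)→a](S)) → 1

== RESULT ==
z
s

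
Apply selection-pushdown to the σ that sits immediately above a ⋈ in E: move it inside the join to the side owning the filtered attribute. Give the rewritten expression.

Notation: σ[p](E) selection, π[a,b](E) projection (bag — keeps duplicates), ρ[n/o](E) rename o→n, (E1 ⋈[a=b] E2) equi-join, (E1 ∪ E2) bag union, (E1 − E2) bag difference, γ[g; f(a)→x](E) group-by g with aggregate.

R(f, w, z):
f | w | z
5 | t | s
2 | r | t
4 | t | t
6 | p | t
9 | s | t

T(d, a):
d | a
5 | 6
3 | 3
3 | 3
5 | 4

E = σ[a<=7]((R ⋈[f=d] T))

σ filters on a, owned by the right side.
E' = (R ⋈[f=d] σ[a<=7](T))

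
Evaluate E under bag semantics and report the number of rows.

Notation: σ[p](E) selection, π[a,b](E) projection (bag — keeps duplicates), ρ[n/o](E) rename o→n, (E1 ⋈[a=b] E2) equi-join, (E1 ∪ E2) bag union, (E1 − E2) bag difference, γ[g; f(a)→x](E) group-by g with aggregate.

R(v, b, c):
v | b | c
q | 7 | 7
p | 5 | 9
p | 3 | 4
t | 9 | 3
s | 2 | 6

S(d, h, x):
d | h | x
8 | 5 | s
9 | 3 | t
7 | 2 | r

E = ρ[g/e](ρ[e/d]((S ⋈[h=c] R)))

Stepwise |·|:
  S → 3
  R → 5
  (S ⋈[h=c] R) → 1
  ρ[e/d]((S ⋈[h=c] R)) → 1
  ρ[g/e](ρ[e/d]((S ⋈[h=c] R))) → 1

|E| = 1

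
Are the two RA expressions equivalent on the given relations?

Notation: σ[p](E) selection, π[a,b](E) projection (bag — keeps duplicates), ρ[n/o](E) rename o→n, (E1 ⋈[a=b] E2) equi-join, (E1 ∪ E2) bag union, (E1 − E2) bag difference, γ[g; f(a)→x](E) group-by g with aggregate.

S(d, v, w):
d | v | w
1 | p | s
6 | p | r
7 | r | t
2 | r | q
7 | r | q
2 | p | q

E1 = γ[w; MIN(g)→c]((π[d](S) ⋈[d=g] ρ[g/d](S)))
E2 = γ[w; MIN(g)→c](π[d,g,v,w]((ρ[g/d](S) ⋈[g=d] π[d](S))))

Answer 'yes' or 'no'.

E1 row counts bottom-up:
  S → 6
  π[d](S) → 6
  S → 6
  ρ[g/d](S) → 6
  (π[d](S) ⋈[d=g] ρ[g/d](S)) → 10
  γ[w; MIN(g)→c]((π[d](S) ⋈[d=g] ρ[g/d](S))) → 4
E2 row counts bottom-up:
  S → 6
  ρ[g/d](S) → 6
  S → 6
  π[d](S) → 6
  (ρ[g/d](S) ⋈[g=d] π[d](S)) → 10
  π[d,g,v,w]((ρ[g/d](S) ⋈[g=d] π[d](S))) → 10
  γ[w; MIN(g)→c](π[d,g,v,w]((ρ[g/d](S) ⋈[g=d] π[d](S)))) → 4

E1 and E2 produce the same multiset:
w | c
q | 2
r | 6
s | 1
t | 7

yes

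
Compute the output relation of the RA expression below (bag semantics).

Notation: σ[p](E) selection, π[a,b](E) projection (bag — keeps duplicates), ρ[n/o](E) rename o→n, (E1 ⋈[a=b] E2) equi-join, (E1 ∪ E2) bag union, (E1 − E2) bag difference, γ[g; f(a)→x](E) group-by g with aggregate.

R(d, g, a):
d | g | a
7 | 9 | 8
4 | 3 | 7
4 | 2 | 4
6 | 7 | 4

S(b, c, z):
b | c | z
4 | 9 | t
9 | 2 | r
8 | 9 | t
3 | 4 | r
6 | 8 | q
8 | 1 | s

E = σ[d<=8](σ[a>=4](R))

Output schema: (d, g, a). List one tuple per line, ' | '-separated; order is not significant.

Stepwise |·|:
  R → 4
  σ[a>=4](R) → 4
  σ[d<=8](σ[a>=4](R)) → 4

== RESULT ==
d | g | a
4 | 2 | 4
4 | 3 | 7
6 | 7 | 4
7 | 9 | 8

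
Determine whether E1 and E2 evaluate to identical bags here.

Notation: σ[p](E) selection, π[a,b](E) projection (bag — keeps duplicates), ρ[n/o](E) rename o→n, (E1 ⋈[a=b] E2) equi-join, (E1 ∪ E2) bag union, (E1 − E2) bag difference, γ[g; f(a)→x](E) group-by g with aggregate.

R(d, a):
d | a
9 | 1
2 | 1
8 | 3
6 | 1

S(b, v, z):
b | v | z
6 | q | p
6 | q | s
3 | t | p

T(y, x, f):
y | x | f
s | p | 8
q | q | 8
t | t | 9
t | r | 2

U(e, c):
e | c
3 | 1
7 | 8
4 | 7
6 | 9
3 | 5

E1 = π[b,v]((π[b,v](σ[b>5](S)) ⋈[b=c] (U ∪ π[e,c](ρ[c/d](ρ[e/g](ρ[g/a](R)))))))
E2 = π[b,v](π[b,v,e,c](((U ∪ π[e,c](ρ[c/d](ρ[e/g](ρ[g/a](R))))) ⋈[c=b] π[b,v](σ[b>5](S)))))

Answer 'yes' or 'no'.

E1 per-node cardinality:
  S → 3
  σ[b>5](S) → 2
  π[b,v](σ[b>5](S)) → 2
  U → 5
  R → 4
  ρ[g/a](R) → 4
  ρ[e/g](ρ[g/a](R)) → 4
  ρ[c/d](ρ[e/g](ρ[g/a](R))) → 4
  π[e,c](ρ[c/d](ρ[e/g](ρ[g/a](R)))) → 4
  (U ∪ π[e,c](ρ[c/d](ρ[e/g](ρ[g/a](R))))) → 9
  (π[b,v](σ[b>5](S)) ⋈[b=c] (U ∪ π[e,c](ρ[c/d](ρ[e/g](ρ[g/a](R)))))) → 2
  π[b,v]((π[b,v](σ[b>5](S)) ⋈[b=c] (U ∪ π[e,c](ρ[c/d](ρ[e/g](ρ[g/a](R))))))) → 2
E2 per-node cardinality:
  U → 5
  R → 4
  ρ[g/a](R) → 4
  ρ[e/g](ρ[g/a](R)) → 4
  ρ[c/d](ρ[e/g](ρ[g/a](R))) → 4
  π[e,c](ρ[c/d](ρ[e/g](ρ[g/a](R)))) → 4
  (U ∪ π[e,c](ρ[c/d](ρ[e/g](ρ[g/a](R))))) → 9
  S → 3
  σ[b>5](S) → 2
  π[b,v](σ[b>5](S)) → 2
  ((U ∪ π[e,c](ρ[c/d](ρ[e/g](ρ[g/a](R))))) ⋈[c=b] π[b,v](σ[b>5](S))) → 2
  π[b,v,e,c](((U ∪ π[e,c](ρ[c/d](ρ[e/g](ρ[g/a](R))))) ⋈[c=b] π[b,v](σ[b>5](S)))) → 2
  π[b,v](π[b,v,e,c](((U ∪ π[e,c](ρ[c/d](ρ[e/g](ρ[g/a](R))))) ⋈[c=b] π[b,v](σ[b>5](S))))) → 2

E1 and E2 produce the same multiset:
b | v
6 | q
6 | q

yes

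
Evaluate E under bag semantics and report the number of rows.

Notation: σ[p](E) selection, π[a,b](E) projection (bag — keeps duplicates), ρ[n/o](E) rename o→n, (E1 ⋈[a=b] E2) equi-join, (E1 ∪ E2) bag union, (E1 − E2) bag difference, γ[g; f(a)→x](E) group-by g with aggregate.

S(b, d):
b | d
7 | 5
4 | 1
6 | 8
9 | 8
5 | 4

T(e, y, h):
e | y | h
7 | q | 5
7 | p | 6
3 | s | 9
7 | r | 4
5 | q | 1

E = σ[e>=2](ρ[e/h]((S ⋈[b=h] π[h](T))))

Stepwise |·|:
  S → 5
  T → 5
  π[h](T) → 5
  (S ⋈[b=h] π[h](T)) → 4
  ρ[e/h]((S ⋈[b=h] π[h](T))) → 4
  σ[e>=2](ρ[e/h]((S ⋈[b=h] π[h](T)))) → 4

|E| = 4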